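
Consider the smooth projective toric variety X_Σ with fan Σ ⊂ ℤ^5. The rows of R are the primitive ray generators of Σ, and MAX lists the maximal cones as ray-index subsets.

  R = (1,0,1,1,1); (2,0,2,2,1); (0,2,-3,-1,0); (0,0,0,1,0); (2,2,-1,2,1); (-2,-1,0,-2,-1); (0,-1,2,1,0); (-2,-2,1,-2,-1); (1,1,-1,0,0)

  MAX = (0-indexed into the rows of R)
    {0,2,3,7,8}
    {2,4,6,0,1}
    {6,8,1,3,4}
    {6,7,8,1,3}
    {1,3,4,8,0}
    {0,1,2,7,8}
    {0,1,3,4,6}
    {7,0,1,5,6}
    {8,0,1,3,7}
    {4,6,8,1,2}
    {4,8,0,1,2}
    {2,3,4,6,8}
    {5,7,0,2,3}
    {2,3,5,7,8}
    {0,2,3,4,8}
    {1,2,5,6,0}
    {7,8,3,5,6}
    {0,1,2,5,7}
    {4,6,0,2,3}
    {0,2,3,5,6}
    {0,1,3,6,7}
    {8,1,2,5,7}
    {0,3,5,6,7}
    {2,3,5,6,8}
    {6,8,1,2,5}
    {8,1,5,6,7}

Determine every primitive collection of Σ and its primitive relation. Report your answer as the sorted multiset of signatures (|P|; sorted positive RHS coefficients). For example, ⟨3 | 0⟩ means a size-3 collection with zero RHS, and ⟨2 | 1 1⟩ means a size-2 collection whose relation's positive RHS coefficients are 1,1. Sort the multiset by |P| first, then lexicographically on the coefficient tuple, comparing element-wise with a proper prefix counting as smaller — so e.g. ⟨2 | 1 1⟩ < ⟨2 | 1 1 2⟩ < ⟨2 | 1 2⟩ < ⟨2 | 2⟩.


Δ(Σ) — 9 vertices, 7 min non-faces:

  P={4,7}:  v_{4} + v_{7} = 0 — sig = ⟨2 | 0⟩
  P={4,5}:  v_{4} + v_{5} = v_{2} + v_{6} — sig = ⟨2 | 1 1⟩
  P={0,6,8}:  v_{0} + v_{6} + v_{8} = v_{1} — sig = ⟨3 | 1⟩
  P={1,2,3}:  v_{1} + v_{2} + v_{3} = v_{4} — sig = ⟨3 | 1⟩
  P={1,3,5}:  v_{1} + v_{3} + v_{5} = v_{6} — sig = ⟨3 | 1⟩
  P={2,6,7}:  v_{2} + v_{6} + v_{7} = v_{5} — sig = ⟨3 | 1⟩
  P={0,5,8}:  v_{0} + v_{5} + v_{8} = v_{1} + v_{2} + v_{7} — sig = ⟨3 | 1 1 1⟩

Hence PRS(X_Σ) =
[⟨2 | 0⟩, ⟨2 | 1 1⟩, ⟨3 | 1⟩, ⟨3 | 1⟩, ⟨3 | 1⟩, ⟨3 | 1⟩, ⟨3 | 1 1 1⟩]


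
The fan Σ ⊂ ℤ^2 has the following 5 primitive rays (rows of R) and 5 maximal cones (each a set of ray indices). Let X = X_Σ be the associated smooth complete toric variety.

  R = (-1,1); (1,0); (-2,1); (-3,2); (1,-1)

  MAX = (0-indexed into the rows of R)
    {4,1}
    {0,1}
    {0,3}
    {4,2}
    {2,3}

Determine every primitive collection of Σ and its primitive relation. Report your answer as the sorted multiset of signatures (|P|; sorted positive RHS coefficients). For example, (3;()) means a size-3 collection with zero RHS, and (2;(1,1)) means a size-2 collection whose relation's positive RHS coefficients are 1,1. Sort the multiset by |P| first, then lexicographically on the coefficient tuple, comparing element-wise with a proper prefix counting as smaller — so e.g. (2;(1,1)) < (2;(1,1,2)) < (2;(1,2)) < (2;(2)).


5 collections generate NE(X_Σ); each relation:

  P={0,4}:  v_{0} + v_{4} = 0  →  sig = (2;())
  P={0,2}:  v_{0} + v_{2} = v_{3}  →  sig = (2;(1))
  P={1,2}:  v_{1} + v_{2} = v_{0}  →  sig = (2;(1))
  P={3,4}:  v_{3} + v_{4} = v_{2}  →  sig = (2;(1))
  P={1,3}:  v_{1} + v_{3} = 2·v_{0}  →  sig = (2;(2))

Hence PRS(X_Σ) =
    |P|=2: 5 collections, coeffs (), (1), (1), (1), (2)


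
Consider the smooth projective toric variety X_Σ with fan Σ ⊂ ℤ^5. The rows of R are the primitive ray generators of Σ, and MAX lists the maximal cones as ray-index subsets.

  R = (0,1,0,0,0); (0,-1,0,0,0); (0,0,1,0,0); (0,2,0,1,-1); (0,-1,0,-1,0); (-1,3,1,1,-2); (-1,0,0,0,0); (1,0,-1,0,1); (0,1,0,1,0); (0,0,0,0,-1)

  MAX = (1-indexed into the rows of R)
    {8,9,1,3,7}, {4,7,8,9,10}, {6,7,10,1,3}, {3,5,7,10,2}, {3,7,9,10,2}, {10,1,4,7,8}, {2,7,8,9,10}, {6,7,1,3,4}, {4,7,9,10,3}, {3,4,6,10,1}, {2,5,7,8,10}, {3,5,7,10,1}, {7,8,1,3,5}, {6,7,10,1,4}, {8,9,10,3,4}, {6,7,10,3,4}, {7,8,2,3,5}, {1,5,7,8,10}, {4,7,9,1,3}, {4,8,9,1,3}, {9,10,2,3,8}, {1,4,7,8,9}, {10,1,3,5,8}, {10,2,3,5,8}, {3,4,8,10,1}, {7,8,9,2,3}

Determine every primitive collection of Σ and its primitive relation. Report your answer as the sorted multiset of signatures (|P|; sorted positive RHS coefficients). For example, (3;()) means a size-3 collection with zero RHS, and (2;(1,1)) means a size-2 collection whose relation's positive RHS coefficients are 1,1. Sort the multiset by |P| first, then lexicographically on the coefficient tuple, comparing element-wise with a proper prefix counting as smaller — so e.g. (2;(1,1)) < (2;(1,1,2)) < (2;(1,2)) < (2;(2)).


12 collections generate NE(X_Σ); each relation:

  P={1,2}:  v_{1} + v_{2} = 0 — sig = (2;())
  P={5,9}:  v_{5} + v_{9} = 0 — sig = (2;())
  P={2,4}:  v_{2} + v_{4} = v_{9} + v_{10} — sig = (2;(1,1))
  P={4,5}:  v_{4} + v_{5} = v_{1} + v_{10} — sig = (2;(1,1))
  P={6,8}:  v_{6} + v_{8} = v_{1} + v_{4} — sig = (2;(1,1))
  P={2,6}:  v_{2} + v_{6} = v_{3} + v_{4} + v_{7} + v_{10} — sig = (2;(1,1,1,1))
  P={6,9}:  v_{6} + v_{9} = v_{3} + 2·v_{4} + v_{7} — sig = (2;(1,1,2))
  P={5,6}:  v_{5} + v_{6} = 2·v_{1} + v_{3} + v_{7} + 2·v_{10} — sig = (2;(1,1,2,2))
  P={1,9,10}:  v_{1} + v_{9} + v_{10} = v_{4} — sig = (3;(1))
  P={3,7,8,10}:  v_{3} + v_{7} + v_{8} + v_{10} = 0 — sig = (4;())
  P={3,4,7,8}:  v_{3} + v_{4} + v_{7} + v_{8} = v_{1} + v_{9} — sig = (4;(1,1))
  P={1,3,4,7,10}:  v_{1} + v_{3} + v_{4} + v_{7} + v_{10} = v_{6} — sig = (5;(1))

so the primitive-relation signature multiset is
    |P|=2: 8 collections, coeffs (), (), (1,1), (1,1), (1,1), (1,1,1,1), (1,1,2), (1,1,2,2)
    |P|=3: 1 collection, coeffs (1)
    |P|=4: 2 collections, coeffs (), (1,1)
    |P|=5: 1 collection, coeffs (1)


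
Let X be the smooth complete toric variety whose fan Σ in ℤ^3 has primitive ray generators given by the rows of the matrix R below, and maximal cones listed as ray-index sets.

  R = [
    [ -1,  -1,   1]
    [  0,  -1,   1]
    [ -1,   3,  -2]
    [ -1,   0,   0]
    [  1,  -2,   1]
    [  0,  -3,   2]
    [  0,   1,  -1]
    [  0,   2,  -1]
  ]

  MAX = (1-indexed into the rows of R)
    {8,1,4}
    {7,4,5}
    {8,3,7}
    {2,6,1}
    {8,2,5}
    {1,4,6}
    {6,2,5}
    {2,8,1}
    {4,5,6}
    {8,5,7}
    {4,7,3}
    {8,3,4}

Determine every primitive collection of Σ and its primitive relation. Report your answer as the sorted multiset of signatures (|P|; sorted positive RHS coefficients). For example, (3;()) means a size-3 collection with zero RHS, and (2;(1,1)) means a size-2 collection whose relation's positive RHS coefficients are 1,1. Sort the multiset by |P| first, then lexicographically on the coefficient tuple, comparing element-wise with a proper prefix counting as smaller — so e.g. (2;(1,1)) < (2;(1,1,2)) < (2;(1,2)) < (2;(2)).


The 12 primitive collections of Σ (r=8, n=3):

  P={2,7}:  v_{2} + v_{7} = 0 — sig = (2;())
  P={1,5}:  v_{1} + v_{5} = v_{6} — sig = (2;(1))
  P={1,7}:  v_{1} + v_{7} = v_{4} — sig = (2;(1))
  P={2,4}:  v_{2} + v_{4} = v_{1} — sig = (2;(1))
  P={3,5}:  v_{3} + v_{5} = v_{7} — sig = (2;(1))
  P={3,6}:  v_{3} + v_{6} = v_{4} — sig = (2;(1))
  P={6,8}:  v_{6} + v_{8} = v_{2} — sig = (2;(1))
  P={2,3}:  v_{2} + v_{3} = v_{4} + v_{8} — sig = (2;(1,1))
  P={6,7}:  v_{6} + v_{7} = v_{4} + v_{5} — sig = (2;(1,1))
  P={1,3}:  v_{1} + v_{3} = 2·v_{4} + v_{8} — sig = (2;(1,2))
  P={4,5,8}:  v_{4} + v_{5} + v_{8} = 0 — sig = (3;())
  P={4,7,8}:  v_{4} + v_{7} + v_{8} = v_{3} — sig = (3;(1))

so the primitive-relation signature multiset is
[(2;()), (2;(1)), (2;(1)), (2;(1)), (2;(1)), (2;(1)), (2;(1)), (2;(1,1)), (2;(1,1)), (2;(1,2)), (3;()), (3;(1))]


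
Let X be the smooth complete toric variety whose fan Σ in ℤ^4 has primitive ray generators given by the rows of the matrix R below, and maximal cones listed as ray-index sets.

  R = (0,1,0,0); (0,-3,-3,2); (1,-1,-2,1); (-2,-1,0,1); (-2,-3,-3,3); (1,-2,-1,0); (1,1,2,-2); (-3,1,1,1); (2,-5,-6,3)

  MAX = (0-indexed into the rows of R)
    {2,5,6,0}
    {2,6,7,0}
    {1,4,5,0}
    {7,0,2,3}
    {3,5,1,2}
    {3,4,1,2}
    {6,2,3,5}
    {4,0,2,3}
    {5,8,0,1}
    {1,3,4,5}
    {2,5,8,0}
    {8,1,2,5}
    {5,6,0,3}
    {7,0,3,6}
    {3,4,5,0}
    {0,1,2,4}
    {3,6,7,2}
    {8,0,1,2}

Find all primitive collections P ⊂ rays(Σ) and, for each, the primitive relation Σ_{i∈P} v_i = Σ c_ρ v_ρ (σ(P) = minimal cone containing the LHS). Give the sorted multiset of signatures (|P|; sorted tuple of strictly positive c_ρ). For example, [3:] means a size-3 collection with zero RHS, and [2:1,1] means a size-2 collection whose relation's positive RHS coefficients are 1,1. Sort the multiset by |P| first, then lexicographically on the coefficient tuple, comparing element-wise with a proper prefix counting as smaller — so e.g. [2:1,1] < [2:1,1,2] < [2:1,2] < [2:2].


The 14 primitive collections of Σ (r=9, n=4):

  P = {1,6}:  v_{1} + v_{6} = v_{5} ; sig = [2:1]
  P = {5,7}:  v_{5} + v_{7} = v_{3} ; sig = [2:1]
  P = {7,8}:  v_{7} + v_{8} = v_{2} + v_{4} ; sig = [2:1,1]
  P = {4,6}:  v_{4} + v_{6} = v_{0} + v_{3} + v_{5} ; sig = [2:1,1,1]
  P = {1,7}:  v_{1} + v_{7} = v_{0} + v_{2} + 2·v_{3} ; sig = [2:1,1,2]
  P = {6,8}:  v_{6} + v_{8} = v_{0} + v_{2} + 2·v_{5} ; sig = [2:1,1,2]
  P = {4,7}:  v_{4} + v_{7} = 2·v_{0} + v_{2} + 3·v_{3} ; sig = [2:1,2,3]
  P = {4,8}:  v_{4} + v_{8} = v_{0} + 3·v_{1} ; sig = [2:1,3]
  P = {3,8}:  v_{3} + v_{8} = 2·v_{1} ; sig = [2:2]
  P = {0,1,3}:  v_{0} + v_{1} + v_{3} = v_{4} ; sig = [3:1]
  P = {2,4,5}:  v_{2} + v_{4} + v_{5} = 2·v_{1} ; sig = [3:2]
  P = {0,2,3,6}:  v_{0} + v_{2} + v_{3} + v_{6} = 0 ; sig = [4:]
  P = {0,1,2,5}:  v_{0} + v_{1} + v_{2} + v_{5} = v_{8} ; sig = [4:1]
  P = {0,2,3,5}:  v_{0} + v_{2} + v_{3} + v_{5} = v_{1} ; sig = [4:1]

Sorted signature multiset PRS(X):
[[2:1], [2:1], [2:1,1], [2:1,1,1], [2:1,1,2], [2:1,1,2], [2:1,2,3], [2:1,3], [2:2], [3:1], [3:2], [4:], [4:1], [4:1]]


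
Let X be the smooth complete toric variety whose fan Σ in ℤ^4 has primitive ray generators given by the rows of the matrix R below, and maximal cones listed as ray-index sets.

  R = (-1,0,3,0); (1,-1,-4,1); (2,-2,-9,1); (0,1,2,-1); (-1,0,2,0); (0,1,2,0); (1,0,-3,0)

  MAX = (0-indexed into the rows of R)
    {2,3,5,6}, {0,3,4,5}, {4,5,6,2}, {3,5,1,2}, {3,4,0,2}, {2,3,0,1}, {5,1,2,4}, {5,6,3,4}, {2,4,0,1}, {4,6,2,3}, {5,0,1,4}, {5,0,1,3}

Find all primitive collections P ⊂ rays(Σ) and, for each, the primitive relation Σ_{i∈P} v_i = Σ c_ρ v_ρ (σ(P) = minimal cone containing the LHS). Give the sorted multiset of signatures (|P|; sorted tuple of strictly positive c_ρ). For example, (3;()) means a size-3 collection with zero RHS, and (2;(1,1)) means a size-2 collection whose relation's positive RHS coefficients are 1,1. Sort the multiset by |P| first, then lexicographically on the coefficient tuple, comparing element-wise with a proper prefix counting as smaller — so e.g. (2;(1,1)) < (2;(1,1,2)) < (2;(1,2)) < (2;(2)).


Σ has 5 primitive collections:

  {0,6}:  v_{0} + v_{6} = 0  →  sig = (2;())
  {1,6}:  v_{1} + v_{6} = v_{2} + v_{5}  →  sig = (2;(1,1))
  {1,3,4}:  v_{1} + v_{3} + v_{4} = 0  →  sig = (3;())
  {0,2,5}:  v_{0} + v_{2} + v_{5} = v_{1}  →  sig = (3;(1))
  {2,3,4,5}:  v_{2} + v_{3} + v_{4} + v_{5} = v_{6}  →  sig = (4;(1))

so the primitive-relation signature multiset is
    |P|=2: 2 collections, coeffs (), (1,1)
    |P|=3: 2 collections, coeffs (), (1)
    |P|=4: 1 collection, coeffs (1)


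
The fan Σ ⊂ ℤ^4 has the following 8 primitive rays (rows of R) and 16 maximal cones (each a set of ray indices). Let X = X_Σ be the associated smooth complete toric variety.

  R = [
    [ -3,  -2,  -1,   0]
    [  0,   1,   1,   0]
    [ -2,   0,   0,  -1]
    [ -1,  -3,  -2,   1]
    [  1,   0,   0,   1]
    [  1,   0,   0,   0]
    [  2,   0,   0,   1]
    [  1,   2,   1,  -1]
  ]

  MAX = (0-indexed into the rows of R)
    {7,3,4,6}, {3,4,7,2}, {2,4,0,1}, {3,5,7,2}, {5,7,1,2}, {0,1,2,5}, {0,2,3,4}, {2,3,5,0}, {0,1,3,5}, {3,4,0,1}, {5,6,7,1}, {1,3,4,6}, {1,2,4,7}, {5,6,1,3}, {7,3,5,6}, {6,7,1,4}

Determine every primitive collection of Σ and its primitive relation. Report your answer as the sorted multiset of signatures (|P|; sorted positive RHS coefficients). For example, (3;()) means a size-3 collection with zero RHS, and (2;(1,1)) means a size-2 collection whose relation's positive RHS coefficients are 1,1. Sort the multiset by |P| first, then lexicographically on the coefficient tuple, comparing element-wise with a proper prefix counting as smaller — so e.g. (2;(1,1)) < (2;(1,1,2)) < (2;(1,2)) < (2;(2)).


Δ(Σ) — 8 vertices, 6 min non-faces:

  • {2,6}:  v_{2} + v_{6} = 0  so sig = (2;())
  • {0,7}:  v_{0} + v_{7} = v_{2}  so sig = (2;(1))
  • {4,5}:  v_{4} + v_{5} = v_{6}  so sig = (2;(1))
  • {0,6}:  v_{0} + v_{6} = v_{1} + v_{3}  so sig = (2;(1,1))
  • {1,3,7}:  v_{1} + v_{3} + v_{7} = 0  so sig = (3;())
  • {1,2,3}:  v_{1} + v_{2} + v_{3} = v_{0}  so sig = (3;(1))

Sorted signature multiset PRS(X):
    (2;())
    (2;(1))
    (2;(1))
    (2;(1,1))
    (3;())
    (3;(1))


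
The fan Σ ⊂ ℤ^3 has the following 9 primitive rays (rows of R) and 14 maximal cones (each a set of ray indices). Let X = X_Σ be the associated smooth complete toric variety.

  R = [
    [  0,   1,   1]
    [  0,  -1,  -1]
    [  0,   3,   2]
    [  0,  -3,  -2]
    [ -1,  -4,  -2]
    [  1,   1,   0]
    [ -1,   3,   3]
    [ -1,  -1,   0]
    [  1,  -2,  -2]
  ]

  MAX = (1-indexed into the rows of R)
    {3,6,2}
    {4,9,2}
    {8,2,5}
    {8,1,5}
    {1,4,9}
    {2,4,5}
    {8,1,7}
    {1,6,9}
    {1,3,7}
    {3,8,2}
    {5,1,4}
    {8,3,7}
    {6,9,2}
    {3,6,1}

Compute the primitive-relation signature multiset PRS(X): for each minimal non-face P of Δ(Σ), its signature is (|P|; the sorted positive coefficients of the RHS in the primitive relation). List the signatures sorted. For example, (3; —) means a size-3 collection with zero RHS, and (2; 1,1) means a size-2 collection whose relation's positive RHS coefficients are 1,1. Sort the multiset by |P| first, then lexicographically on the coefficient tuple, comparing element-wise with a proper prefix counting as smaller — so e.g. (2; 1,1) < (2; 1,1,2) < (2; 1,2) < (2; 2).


Primitive collections (16):

  P = {1,2}:  v_{1} + v_{2} = 0 ; sig = (2; —)
  P = {3,4}:  v_{3} + v_{4} = 0 ; sig = (2; —)
  P = {6,8}:  v_{6} + v_{8} = 0 ; sig = (2; —)
  P = {3,5}:  v_{3} + v_{5} = v_{8} ; sig = (2; 1)
  P = {3,9}:  v_{3} + v_{9} = v_{6} ; sig = (2; 1)
  P = {4,6}:  v_{4} + v_{6} = v_{9} ; sig = (2; 1)
  P = {4,8}:  v_{4} + v_{8} = v_{5} ; sig = (2; 1)
  P = {5,6}:  v_{5} + v_{6} = v_{4} ; sig = (2; 1)
  P = {7,9}:  v_{7} + v_{9} = v_{1} ; sig = (2; 1)
  P = {8,9}:  v_{8} + v_{9} = v_{4} ; sig = (2; 1)
  P = {2,7}:  v_{2} + v_{7} = v_{3} + v_{8} ; sig = (2; 1,1)
  P = {4,7}:  v_{4} + v_{7} = v_{1} + v_{8} ; sig = (2; 1,1)
  P = {6,7}:  v_{6} + v_{7} = v_{1} + v_{3} ; sig = (2; 1,1)
  P = {5,7}:  v_{5} + v_{7} = v_{1} + 2·v_{8} ; sig = (2; 1,2)
  P = {5,9}:  v_{5} + v_{9} = 2·v_{4} ; sig = (2; 2)
  P = {1,3,8}:  v_{1} + v_{3} + v_{8} = v_{7} ; sig = (3; 1)

Signatures (|P|; sorted positive RHS coefficients), sorted:
    (2; —)
    (2; —)
    (2; —)
    (2; 1)
    (2; 1)
    (2; 1)
    (2; 1)
    (2; 1)
    (2; 1)
    (2; 1)
    (2; 1,1)
    (2; 1,1)
    (2; 1,1)
    (2; 1,2)
    (2; 2)
    (3; 1)


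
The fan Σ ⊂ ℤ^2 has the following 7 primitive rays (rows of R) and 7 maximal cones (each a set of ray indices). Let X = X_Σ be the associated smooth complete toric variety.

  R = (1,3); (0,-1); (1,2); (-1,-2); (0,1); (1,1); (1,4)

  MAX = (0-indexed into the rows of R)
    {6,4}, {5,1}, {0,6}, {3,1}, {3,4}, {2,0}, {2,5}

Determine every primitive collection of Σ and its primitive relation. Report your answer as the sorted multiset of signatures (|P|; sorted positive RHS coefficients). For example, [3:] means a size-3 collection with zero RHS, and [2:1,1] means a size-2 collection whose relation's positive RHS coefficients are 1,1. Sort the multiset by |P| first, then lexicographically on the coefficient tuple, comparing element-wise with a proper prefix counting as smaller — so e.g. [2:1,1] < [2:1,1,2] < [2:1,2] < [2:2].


Primitive collections (14):

  • {1,4}:  v_{1} + v_{4} = 0  so sig = [2:]
  • {2,3}:  v_{2} + v_{3} = 0  so sig = [2:]
  • {0,1}:  v_{0} + v_{1} = v_{2}  so sig = [2:1]
  • {0,3}:  v_{0} + v_{3} = v_{4}  so sig = [2:1]
  • {0,4}:  v_{0} + v_{4} = v_{6}  so sig = [2:1]
  • {1,2}:  v_{1} + v_{2} = v_{5}  so sig = [2:1]
  • {1,6}:  v_{1} + v_{6} = v_{0}  so sig = [2:1]
  • {2,4}:  v_{2} + v_{4} = v_{0}  so sig = [2:1]
  • {3,5}:  v_{3} + v_{5} = v_{1}  so sig = [2:1]
  • {4,5}:  v_{4} + v_{5} = v_{2}  so sig = [2:1]
  • {5,6}:  v_{5} + v_{6} = v_{0} + v_{2}  so sig = [2:1,1]
  • {0,5}:  v_{0} + v_{5} = 2·v_{2}  so sig = [2:2]
  • {2,6}:  v_{2} + v_{6} = 2·v_{0}  so sig = [2:2]
  • {3,6}:  v_{3} + v_{6} = 2·v_{4}  so sig = [2:2]

Sorted signature multiset PRS(X):
    [2:]
    [2:]
    [2:1]
    [2:1]
    [2:1]
    [2:1]
    [2:1]
    [2:1]
    [2:1]
    [2:1]
    [2:1,1]
    [2:2]
    [2:2]
    [2:2]


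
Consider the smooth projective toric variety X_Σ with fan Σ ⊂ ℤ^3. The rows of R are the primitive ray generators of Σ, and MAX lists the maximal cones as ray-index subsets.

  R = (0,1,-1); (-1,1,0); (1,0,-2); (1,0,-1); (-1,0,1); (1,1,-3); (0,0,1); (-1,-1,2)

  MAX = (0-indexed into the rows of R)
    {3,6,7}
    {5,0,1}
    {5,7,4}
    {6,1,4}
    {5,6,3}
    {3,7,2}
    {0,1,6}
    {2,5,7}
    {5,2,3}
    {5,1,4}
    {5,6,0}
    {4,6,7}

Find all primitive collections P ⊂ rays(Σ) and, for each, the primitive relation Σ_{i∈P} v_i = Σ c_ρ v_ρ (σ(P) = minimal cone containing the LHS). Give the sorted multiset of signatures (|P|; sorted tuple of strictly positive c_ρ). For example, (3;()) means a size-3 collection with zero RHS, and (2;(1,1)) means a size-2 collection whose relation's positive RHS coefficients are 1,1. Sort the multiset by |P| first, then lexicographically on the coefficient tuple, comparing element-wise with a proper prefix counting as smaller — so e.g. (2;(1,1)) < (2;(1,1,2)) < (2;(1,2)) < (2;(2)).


Primitive collections (14):

  {3,4}:  v_{3} + v_{4} = 0 ; sig = (2;())
  {0,2}:  v_{0} + v_{2} = v_{5} ; sig = (2;(1))
  {0,4}:  v_{0} + v_{4} = v_{1} ; sig = (2;(1))
  {0,7}:  v_{0} + v_{7} = v_{4} ; sig = (2;(1))
  {1,3}:  v_{1} + v_{3} = v_{0} ; sig = (2;(1))
  {2,6}:  v_{2} + v_{6} = v_{3} ; sig = (2;(1))
  {0,3}:  v_{0} + v_{3} = v_{5} + v_{6} ; sig = (2;(1,1))
  {1,2}:  v_{1} + v_{2} = v_{4} + v_{5} ; sig = (2;(1,1))
  {2,4}:  v_{2} + v_{4} = v_{5} + v_{7} ; sig = (2;(1,1))
  {1,7}:  v_{1} + v_{7} = 2·v_{4} ; sig = (2;(2))
  {5,6,7}:  v_{5} + v_{6} + v_{7} = 0 ; sig = (3;())
  {3,5,7}:  v_{3} + v_{5} + v_{7} = v_{2} ; sig = (3;(1))
  {4,5,6}:  v_{4} + v_{5} + v_{6} = v_{0} ; sig = (3;(1))
  {1,5,6}:  v_{1} + v_{5} + v_{6} = 2·v_{0} ; sig = (3;(2))

Signatures (|P|; sorted positive RHS coefficients), sorted:
{ (2;()),  (2;(1)) ×5,  (2;(1,1)) ×3,  (2;(2)),  (3;()),  (3;(1)) ×2,  (3;(2)) }


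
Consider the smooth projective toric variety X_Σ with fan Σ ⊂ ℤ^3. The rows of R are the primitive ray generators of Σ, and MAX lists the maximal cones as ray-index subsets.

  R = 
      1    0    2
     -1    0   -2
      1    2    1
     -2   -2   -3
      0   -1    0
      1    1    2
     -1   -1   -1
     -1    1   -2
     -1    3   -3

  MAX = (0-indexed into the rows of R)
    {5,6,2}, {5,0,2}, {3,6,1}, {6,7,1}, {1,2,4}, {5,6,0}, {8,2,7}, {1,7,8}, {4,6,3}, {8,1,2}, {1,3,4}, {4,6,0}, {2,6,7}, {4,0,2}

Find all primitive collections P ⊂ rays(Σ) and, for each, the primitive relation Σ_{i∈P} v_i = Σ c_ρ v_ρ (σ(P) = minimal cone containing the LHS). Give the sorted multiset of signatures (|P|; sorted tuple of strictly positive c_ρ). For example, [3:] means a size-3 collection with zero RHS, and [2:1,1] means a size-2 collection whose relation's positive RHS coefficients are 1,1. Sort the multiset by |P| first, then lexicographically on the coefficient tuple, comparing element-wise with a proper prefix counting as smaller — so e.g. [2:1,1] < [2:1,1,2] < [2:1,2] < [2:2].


20 collections generate NE(X_Σ); each relation:

  {0,1}:  v_{0} + v_{1} = 0  ⟹  sig = [2:]
  {2,3}:  v_{2} + v_{3} = v_{1}  ⟹  sig = [2:1]
  {3,5}:  v_{3} + v_{5} = v_{6}  ⟹  sig = [2:1]
  {4,5}:  v_{4} + v_{5} = v_{0}  ⟹  sig = [2:1]
  {4,7}:  v_{4} + v_{7} = v_{1}  ⟹  sig = [2:1]
  {0,3}:  v_{0} + v_{3} = v_{4} + v_{6}  ⟹  sig = [2:1,1]
  {0,7}:  v_{0} + v_{7} = v_{2} + v_{6}  ⟹  sig = [2:1,1]
  {0,8}:  v_{0} + v_{8} = v_{2} + v_{7}  ⟹  sig = [2:1,1]
  {1,5}:  v_{1} + v_{5} = v_{2} + v_{6}  ⟹  sig = [2:1,1]
  {5,8}:  v_{5} + v_{8} = 2·v_{2} + v_{6} + v_{7}  ⟹  sig = [2:1,1,2]
  {3,7}:  v_{3} + v_{7} = 2·v_{1} + v_{6}  ⟹  sig = [2:1,2]
  {3,8}:  v_{3} + v_{8} = 2·v_{1} + v_{7}  ⟹  sig = [2:1,2]
  {4,8}:  v_{4} + v_{8} = 2·v_{1} + v_{2}  ⟹  sig = [2:1,2]
  {6,8}:  v_{6} + v_{8} = 2·v_{7}  ⟹  sig = [2:2]
  {5,7}:  v_{5} + v_{7} = 2·v_{2} + 2·v_{6}  ⟹  sig = [2:2,2]
  {2,4,6}:  v_{2} + v_{4} + v_{6} = 0  ⟹  sig = [3:]
  {0,2,6}:  v_{0} + v_{2} + v_{6} = v_{5}  ⟹  sig = [3:1]
  {1,2,6}:  v_{1} + v_{2} + v_{6} = v_{7}  ⟹  sig = [3:1]
  {1,2,7}:  v_{1} + v_{2} + v_{7} = v_{8}  ⟹  sig = [3:1]
  {1,4,6}:  v_{1} + v_{4} + v_{6} = v_{3}  ⟹  sig = [3:1]

Signatures (|P|; sorted positive RHS coefficients), sorted:
    |P|=2: 15 collections, coeffs (), (1), (1), (1), (1), (1,1), (1,1), (1,1), (1,1), (1,1,2), (1,2), (1,2), (1,2), (2), (2,2)
    |P|=3: 5 collections, coeffs (), (1), (1), (1), (1)


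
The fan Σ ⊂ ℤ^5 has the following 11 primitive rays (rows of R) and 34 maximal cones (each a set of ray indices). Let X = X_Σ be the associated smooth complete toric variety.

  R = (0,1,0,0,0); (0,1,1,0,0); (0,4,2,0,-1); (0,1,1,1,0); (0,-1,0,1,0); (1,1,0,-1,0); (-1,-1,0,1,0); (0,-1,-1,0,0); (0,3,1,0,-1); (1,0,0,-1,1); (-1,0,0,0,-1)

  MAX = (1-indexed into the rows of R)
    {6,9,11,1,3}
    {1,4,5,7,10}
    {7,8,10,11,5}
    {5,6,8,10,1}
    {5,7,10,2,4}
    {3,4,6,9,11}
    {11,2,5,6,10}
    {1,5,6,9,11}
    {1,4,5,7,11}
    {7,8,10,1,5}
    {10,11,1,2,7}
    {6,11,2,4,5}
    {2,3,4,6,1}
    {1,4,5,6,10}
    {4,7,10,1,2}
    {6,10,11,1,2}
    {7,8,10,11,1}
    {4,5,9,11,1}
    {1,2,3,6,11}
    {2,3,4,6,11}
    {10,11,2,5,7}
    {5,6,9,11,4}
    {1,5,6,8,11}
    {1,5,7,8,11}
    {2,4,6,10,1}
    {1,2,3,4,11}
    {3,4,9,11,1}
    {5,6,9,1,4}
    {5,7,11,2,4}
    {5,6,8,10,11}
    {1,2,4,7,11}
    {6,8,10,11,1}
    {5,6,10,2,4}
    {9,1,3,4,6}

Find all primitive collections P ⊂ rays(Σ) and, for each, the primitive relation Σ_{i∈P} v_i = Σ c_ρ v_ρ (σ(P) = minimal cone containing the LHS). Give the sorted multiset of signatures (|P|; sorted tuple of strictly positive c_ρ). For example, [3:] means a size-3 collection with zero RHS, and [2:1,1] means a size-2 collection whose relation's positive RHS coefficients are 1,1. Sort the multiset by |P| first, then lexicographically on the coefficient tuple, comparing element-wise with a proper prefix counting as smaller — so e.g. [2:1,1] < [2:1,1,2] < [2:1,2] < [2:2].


Δ(Σ) — 11 vertices, 15 min non-faces:

  • {2,8}:  v_{2} + v_{8} = 0  →  sig = [2:]
  • {6,7}:  v_{6} + v_{7} = 0  →  sig = [2:]
  • {2,9}:  v_{2} + v_{9} = v_{3}  →  sig = [2:1]
  • {3,8}:  v_{3} + v_{8} = v_{9}  →  sig = [2:1]
  • {4,8}:  v_{4} + v_{8} = v_{1} + v_{5}  →  sig = [2:1,1]
  • {7,9}:  v_{7} + v_{9} = v_{1} + v_{4} + v_{11}  →  sig = [2:1,1,1]
  • {9,10}:  v_{9} + v_{10} = v_{1} + v_{2} + v_{6}  →  sig = [2:1,1,1]
  • {3,7}:  v_{3} + v_{7} = v_{1} + v_{2} + v_{4} + v_{11}  →  sig = [2:1,1,1,1]
  • {8,9}:  v_{8} + v_{9} = 2·v_{1} + v_{5} + v_{6} + v_{11}  →  sig = [2:1,1,1,2]
  • {3,5}:  v_{3} + v_{5} = 2·v_{4} + v_{6} + v_{11}  →  sig = [2:1,1,2]
  • {3,10}:  v_{3} + v_{10} = v_{1} + 2·v_{2} + v_{6}  →  sig = [2:1,1,2]
  • {1,2,5}:  v_{1} + v_{2} + v_{5} = v_{4}  →  sig = [3:1]
  • {4,10,11}:  v_{4} + v_{10} + v_{11} = v_{2}  →  sig = [3:1]
  • {1,5,10,11}:  v_{1} + v_{5} + v_{10} + v_{11} = 0  →  sig = [4:]
  • {1,4,6,11}:  v_{1} + v_{4} + v_{6} + v_{11} = v_{9}  →  sig = [4:1]

so the primitive-relation signature multiset is
{ [2:] ×2,  [2:1] ×2,  [2:1,1],  [2:1,1,1] ×2,  [2:1,1,1,1],  [2:1,1,1,2],  [2:1,1,2] ×2,  [3:1] ×2,  [4:],  [4:1] }


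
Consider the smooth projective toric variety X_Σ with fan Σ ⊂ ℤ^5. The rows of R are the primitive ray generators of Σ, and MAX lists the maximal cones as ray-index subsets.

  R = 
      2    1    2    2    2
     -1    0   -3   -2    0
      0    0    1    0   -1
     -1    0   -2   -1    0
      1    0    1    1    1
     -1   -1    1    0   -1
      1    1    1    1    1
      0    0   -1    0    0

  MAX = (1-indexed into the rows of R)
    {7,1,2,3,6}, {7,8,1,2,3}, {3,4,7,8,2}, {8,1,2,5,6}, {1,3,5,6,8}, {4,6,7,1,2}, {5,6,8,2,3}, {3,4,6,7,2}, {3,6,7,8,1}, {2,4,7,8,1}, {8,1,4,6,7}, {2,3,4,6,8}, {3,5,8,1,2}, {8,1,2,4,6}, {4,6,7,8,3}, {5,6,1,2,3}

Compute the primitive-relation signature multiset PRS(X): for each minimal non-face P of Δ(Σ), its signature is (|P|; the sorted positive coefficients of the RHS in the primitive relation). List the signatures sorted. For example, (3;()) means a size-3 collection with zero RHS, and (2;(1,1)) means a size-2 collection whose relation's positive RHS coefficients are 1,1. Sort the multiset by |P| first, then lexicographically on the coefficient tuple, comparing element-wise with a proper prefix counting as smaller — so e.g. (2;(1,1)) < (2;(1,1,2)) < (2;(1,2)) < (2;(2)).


Σ has 5 primitive collections:

  • {5,7}:  v_{5} + v_{7} = v_{1}  ⟹  sig = (2;(1))
  • {4,5}:  v_{4} + v_{5} = v_{1} + v_{2} + v_{6} + v_{8}  ⟹  sig = (2;(1,1,1,1))
  • {1,3,4}:  v_{1} + v_{3} + v_{4} = v_{7}  ⟹  sig = (3;(1))
  • {2,6,7,8}:  v_{2} + v_{6} + v_{7} + v_{8} = v_{4}  ⟹  sig = (4;(1))
  • {1,2,3,6,8}:  v_{1} + v_{2} + v_{3} + v_{6} + v_{8} = 0  ⟹  sig = (5;())

Sorted signature multiset PRS(X):
[(2;(1)), (2;(1,1,1,1)), (3;(1)), (4;(1)), (5;())]


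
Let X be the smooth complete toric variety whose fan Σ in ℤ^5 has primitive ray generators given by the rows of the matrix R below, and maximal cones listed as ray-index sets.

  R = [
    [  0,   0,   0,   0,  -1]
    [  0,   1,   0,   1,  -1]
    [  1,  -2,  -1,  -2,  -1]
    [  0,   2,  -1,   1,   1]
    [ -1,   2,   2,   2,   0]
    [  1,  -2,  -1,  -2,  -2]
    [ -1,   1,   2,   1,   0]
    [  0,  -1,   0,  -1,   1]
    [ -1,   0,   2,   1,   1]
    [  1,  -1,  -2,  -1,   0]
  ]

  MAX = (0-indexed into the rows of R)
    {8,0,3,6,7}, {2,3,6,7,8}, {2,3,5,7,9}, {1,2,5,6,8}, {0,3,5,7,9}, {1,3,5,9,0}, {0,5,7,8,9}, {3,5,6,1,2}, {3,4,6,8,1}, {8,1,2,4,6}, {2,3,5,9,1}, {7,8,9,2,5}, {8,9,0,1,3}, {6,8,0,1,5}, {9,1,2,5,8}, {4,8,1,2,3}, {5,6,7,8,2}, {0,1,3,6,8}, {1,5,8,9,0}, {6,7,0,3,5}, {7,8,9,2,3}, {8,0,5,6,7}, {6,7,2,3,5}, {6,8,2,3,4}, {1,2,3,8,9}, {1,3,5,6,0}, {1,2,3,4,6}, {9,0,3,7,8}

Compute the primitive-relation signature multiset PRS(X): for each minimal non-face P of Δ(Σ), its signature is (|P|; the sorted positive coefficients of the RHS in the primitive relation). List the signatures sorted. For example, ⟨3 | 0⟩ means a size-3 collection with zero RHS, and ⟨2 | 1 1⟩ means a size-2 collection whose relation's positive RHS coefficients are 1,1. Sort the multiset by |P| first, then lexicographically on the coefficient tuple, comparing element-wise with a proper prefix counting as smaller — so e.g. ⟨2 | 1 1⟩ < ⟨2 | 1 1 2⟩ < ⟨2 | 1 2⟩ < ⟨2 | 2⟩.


Minimal non-faces — 9 found among 10 rays, 28 max cones:

  {1,7}:  v_{1} + v_{7} = 0  ⇒ sig = ⟨2 | 0⟩
  {6,9}:  v_{6} + v_{9} = 0  ⇒ sig = ⟨2 | 0⟩
  {0,2}:  v_{0} + v_{2} = v_{5}  ⇒ sig = ⟨2 | 1⟩
  {0,4}:  v_{0} + v_{4} = v_{1} + v_{6}  ⇒ sig = ⟨2 | 1 1⟩
  {4,5}:  v_{4} + v_{5} = v_{1} + v_{2} + v_{6}  ⇒ sig = ⟨2 | 1 1 1⟩
  {4,7}:  v_{4} + v_{7} = v_{2} + v_{3} + v_{6} + v_{8}  ⇒ sig = ⟨2 | 1 1 1 1⟩
  {4,9}:  v_{4} + v_{9} = v_{1} + v_{2} + v_{3} + v_{8}  ⇒ sig = ⟨2 | 1 1 1 1⟩
  {3,5,8}:  v_{3} + v_{5} + v_{8} = 0  ⇒ sig = ⟨3 | 0⟩
  {1,2,3,6,8}:  v_{1} + v_{2} + v_{3} + v_{6} + v_{8} = v_{4}  ⇒ sig = ⟨5 | 1⟩

Sorted signature multiset PRS(X):
[⟨2 | 0⟩, ⟨2 | 0⟩, ⟨2 | 1⟩, ⟨2 | 1 1⟩, ⟨2 | 1 1 1⟩, ⟨2 | 1 1 1 1⟩, ⟨2 | 1 1 1 1⟩, ⟨3 | 0⟩, ⟨5 | 1⟩]


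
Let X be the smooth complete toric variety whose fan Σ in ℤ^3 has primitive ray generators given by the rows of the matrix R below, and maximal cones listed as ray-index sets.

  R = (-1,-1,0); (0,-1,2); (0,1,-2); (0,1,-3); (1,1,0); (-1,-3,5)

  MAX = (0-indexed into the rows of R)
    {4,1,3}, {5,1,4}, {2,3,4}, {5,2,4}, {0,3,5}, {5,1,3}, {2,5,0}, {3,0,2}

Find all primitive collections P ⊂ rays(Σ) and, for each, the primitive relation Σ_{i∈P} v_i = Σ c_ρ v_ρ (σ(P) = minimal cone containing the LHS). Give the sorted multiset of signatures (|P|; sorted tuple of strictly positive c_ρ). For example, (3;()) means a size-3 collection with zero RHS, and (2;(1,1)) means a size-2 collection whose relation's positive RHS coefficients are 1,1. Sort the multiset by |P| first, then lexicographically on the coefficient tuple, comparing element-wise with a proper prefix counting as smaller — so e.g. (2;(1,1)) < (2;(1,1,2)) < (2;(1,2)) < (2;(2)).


Σ has 5 primitive collections:

  P = {0,4}:  v_{0} + v_{4} = 0  ⟹  sig = (2;())
  P = {1,2}:  v_{1} + v_{2} = 0  ⟹  sig = (2;())
  P = {0,1}:  v_{0} + v_{1} = v_{3} + v_{5}  ⟹  sig = (2;(1,1))
  P = {2,3,5}:  v_{2} + v_{3} + v_{5} = v_{0}  ⟹  sig = (3;(1))
  P = {3,4,5}:  v_{3} + v_{4} + v_{5} = v_{1}  ⟹  sig = (3;(1))

Signatures (|P|; sorted positive RHS coefficients), sorted:
    |P|=2: 3 collections, coeffs (), (), (1,1)
    |P|=3: 2 collections, coeffs (1), (1)


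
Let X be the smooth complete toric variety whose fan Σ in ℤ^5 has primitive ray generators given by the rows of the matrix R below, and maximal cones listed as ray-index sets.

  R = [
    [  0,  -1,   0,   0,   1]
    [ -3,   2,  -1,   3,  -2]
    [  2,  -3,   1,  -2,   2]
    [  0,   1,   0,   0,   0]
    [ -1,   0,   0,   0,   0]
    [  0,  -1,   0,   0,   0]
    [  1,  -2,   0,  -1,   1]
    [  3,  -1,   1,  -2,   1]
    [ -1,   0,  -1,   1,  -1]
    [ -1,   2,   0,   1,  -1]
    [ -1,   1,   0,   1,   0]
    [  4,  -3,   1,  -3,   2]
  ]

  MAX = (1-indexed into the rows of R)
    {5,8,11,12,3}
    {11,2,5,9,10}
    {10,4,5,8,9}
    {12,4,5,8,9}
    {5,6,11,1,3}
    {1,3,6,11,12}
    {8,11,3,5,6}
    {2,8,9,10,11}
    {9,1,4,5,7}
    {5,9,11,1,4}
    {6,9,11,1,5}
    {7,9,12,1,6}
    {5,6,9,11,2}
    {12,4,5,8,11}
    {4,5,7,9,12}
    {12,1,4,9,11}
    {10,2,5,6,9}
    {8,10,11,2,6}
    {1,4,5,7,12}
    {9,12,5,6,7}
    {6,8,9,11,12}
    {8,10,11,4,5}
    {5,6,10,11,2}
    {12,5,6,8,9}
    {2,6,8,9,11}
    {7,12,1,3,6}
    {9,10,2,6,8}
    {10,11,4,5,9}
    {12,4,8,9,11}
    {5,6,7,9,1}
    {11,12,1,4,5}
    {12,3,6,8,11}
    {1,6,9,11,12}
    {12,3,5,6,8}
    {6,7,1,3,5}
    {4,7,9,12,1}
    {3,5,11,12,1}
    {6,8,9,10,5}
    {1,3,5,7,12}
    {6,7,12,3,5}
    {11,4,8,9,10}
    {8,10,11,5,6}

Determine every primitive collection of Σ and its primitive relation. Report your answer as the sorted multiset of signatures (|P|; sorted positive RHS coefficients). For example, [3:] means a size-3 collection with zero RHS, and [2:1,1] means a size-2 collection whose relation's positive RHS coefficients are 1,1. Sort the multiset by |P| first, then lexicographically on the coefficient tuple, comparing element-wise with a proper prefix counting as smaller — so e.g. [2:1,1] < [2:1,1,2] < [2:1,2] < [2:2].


Δ(Σ) — 12 vertices, 22 min non-faces:

  P={4,6}:  v_{4} + v_{6} = 0  ⟹  sig = [2:]
  P={7,10}:  v_{7} + v_{10} = 0  ⟹  sig = [2:]
  P={1,10}:  v_{1} + v_{10} = v_{11}  ⟹  sig = [2:1]
  P={7,8}:  v_{7} + v_{8} = v_{12}  ⟹  sig = [2:1]
  P={7,11}:  v_{7} + v_{11} = v_{1}  ⟹  sig = [2:1]
  P={10,12}:  v_{10} + v_{12} = v_{8}  ⟹  sig = [2:1]
  P={1,8}:  v_{1} + v_{8} = v_{11} + v_{12}  ⟹  sig = [2:1,1]
  P={3,9}:  v_{3} + v_{9} = v_{6} + v_{7}  ⟹  sig = [2:1,1]
  P={2,4}:  v_{2} + v_{4} = v_{9} + v_{10} + v_{11}  ⟹  sig = [2:1,1,1]
  P={2,7}:  v_{2} + v_{7} = v_{6} + v_{9} + v_{11}  ⟹  sig = [2:1,1,1]
  P={3,4}:  v_{3} + v_{4} = v_{5} + v_{11} + v_{12}  ⟹  sig = [2:1,1,1]
  P={2,12}:  v_{2} + v_{12} = v_{6} + v_{8} + v_{9} + v_{11}  ⟹  sig = [2:1,1,1,1]
  P={3,10}:  v_{3} + v_{10} = v_{5} + v_{6} + v_{8} + v_{11}  ⟹  sig = [2:1,1,1,1]
  P={1,2}:  v_{1} + v_{2} = v_{6} + v_{9} + 2·v_{11}  ⟹  sig = [2:1,1,2]
  P={2,3}:  v_{2} + v_{3} = 2·v_{6} + v_{11}  ⟹  sig = [2:1,2]
  P={2,5,8}:  v_{2} + v_{5} + v_{8} = v_{6} + v_{10}  ⟹  sig = [3:1,1]
  P={5,8,9,11}:  v_{5} + v_{8} + v_{9} + v_{11} = 0  ⟹  sig = [4:]
  P={5,6,11,12}:  v_{5} + v_{6} + v_{11} + v_{12} = v_{3}  ⟹  sig = [4:1]
  P={5,9,11,12}:  v_{5} + v_{9} + v_{11} + v_{12} = v_{7}  ⟹  sig = [4:1]
  P={6,9,10,11}:  v_{6} + v_{9} + v_{10} + v_{11} = v_{2}  ⟹  sig = [4:1]
  P={1,5,6,12}:  v_{1} + v_{5} + v_{6} + v_{12} = v_{3} + v_{7}  ⟹  sig = [4:1,1]
  P={1,5,9,12}:  v_{1} + v_{5} + v_{9} + v_{12} = 2·v_{7}  ⟹  sig = [4:2]

Sorted signature multiset PRS(X):
{ [2:] ×2,  [2:1] ×4,  [2:1,1] ×2,  [2:1,1,1] ×3,  [2:1,1,1,1] ×2,  [2:1,1,2],  [2:1,2],  [3:1,1],  [4:],  [4:1] ×3,  [4:1,1],  [4:2] }


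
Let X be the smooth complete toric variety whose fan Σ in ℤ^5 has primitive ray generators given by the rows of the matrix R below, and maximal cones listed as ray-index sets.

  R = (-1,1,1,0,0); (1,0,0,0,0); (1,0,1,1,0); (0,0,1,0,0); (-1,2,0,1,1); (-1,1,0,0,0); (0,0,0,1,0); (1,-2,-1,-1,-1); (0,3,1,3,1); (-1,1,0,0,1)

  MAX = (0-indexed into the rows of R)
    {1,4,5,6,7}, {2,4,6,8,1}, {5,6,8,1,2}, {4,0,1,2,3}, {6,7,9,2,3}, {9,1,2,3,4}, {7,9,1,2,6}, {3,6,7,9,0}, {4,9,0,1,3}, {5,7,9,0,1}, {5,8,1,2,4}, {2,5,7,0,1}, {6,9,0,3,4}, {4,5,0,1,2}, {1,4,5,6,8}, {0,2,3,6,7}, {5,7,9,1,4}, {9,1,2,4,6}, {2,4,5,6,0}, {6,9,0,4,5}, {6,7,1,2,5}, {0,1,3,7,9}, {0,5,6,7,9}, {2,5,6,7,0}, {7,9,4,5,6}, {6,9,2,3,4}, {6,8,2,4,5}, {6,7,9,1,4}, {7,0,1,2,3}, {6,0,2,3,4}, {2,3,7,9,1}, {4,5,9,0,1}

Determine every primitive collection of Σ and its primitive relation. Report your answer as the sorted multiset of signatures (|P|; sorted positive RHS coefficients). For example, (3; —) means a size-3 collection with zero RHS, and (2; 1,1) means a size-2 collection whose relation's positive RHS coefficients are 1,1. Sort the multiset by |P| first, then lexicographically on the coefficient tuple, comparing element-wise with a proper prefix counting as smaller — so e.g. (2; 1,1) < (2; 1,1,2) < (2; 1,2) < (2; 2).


14 minimal non-faces of Δ(Σ) (on 10 rays):

  • {3,5}:  v_{3} + v_{5} = v_{0}  ⟹  sig = (2; 1)
  • {3,8}:  v_{3} + v_{8} = 2·v_{2} + v_{4} + v_{5}  ⟹  sig = (2; 1,1,2)
  • {8,9}:  v_{8} + v_{9} = v_{2} + 2·v_{4}  ⟹  sig = (2; 1,2)
  • {0,8}:  v_{0} + v_{8} = 2·v_{2} + v_{4} + 2·v_{5}  ⟹  sig = (2; 1,2,2)
  • {7,8}:  v_{7} + v_{8} = 2·v_{1} + v_{5} + 2·v_{6}  ⟹  sig = (2; 1,2,2)
  • {3,4,7}:  v_{3} + v_{4} + v_{7} = 0  ⟹  sig = (3; —)
  • {0,4,7}:  v_{0} + v_{4} + v_{7} = v_{5}  ⟹  sig = (3; 1)
  • {1,3,6}:  v_{1} + v_{3} + v_{6} = v_{2}  ⟹  sig = (3; 1)
  • {0,1,6}:  v_{0} + v_{1} + v_{6} = v_{2} + v_{5}  ⟹  sig = (3; 1,1)
  • {2,4,7}:  v_{2} + v_{4} + v_{7} = v_{1} + v_{6}  ⟹  sig = (3; 1,1)
  • {2,5,9}:  v_{2} + v_{5} + v_{9} = v_{3} + v_{4}  ⟹  sig = (3; 1,1)
  • {0,2,9}:  v_{0} + v_{2} + v_{9} = 2·v_{3} + v_{4}  ⟹  sig = (3; 1,2)
  • {1,5,6,9}:  v_{1} + v_{5} + v_{6} + v_{9} = v_{4}  ⟹  sig = (4; 1)
  • {1,2,4,5,6}:  v_{1} + v_{2} + v_{4} + v_{5} + v_{6} = v_{8}  ⟹  sig = (5; 1)

Signatures (|P|; sorted positive RHS coefficients), sorted:
{ (2; 1),  (2; 1,1,2),  (2; 1,2),  (2; 1,2,2) ×2,  (3; —),  (3; 1) ×2,  (3; 1,1) ×3,  (3; 1,2),  (4; 1),  (5; 1) }


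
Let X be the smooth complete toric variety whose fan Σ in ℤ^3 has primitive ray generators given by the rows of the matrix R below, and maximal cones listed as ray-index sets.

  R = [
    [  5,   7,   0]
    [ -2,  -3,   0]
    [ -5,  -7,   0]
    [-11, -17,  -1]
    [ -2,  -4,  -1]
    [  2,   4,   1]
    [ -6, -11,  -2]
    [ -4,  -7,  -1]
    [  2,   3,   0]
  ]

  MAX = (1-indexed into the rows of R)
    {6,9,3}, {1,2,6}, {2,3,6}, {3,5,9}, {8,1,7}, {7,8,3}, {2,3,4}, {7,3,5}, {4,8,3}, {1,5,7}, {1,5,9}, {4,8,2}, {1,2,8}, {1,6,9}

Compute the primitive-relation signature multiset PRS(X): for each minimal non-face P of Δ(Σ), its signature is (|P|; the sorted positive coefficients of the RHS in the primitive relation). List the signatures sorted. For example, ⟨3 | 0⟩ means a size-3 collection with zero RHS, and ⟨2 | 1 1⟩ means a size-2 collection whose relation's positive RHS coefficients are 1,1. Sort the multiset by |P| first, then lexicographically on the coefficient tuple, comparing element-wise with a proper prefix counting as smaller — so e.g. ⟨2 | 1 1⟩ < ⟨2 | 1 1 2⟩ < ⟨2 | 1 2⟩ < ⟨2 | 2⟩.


|primitive collections| = 16. Relations:

  • {1,3}:  v_{1} + v_{3} = 0  so sig = ⟨2 | 0⟩
  • {2,9}:  v_{2} + v_{9} = 0  so sig = ⟨2 | 0⟩
  • {5,6}:  v_{5} + v_{6} = 0  so sig = ⟨2 | 0⟩
  • {2,5}:  v_{2} + v_{5} = v_{8}  so sig = ⟨2 | 1⟩
  • {5,8}:  v_{5} + v_{8} = v_{7}  so sig = ⟨2 | 1⟩
  • {6,7}:  v_{6} + v_{7} = v_{8}  so sig = ⟨2 | 1⟩
  • {6,8}:  v_{6} + v_{8} = v_{2}  so sig = ⟨2 | 1⟩
  • {8,9}:  v_{8} + v_{9} = v_{5}  so sig = ⟨2 | 1⟩
  • {1,4}:  v_{1} + v_{4} = v_{2} + v_{8}  so sig = ⟨2 | 1 1⟩
  • {4,9}:  v_{4} + v_{9} = v_{3} + v_{8}  so sig = ⟨2 | 1 1⟩
  • {4,5}:  v_{4} + v_{5} = v_{3} + 2·v_{8}  so sig = ⟨2 | 1 2⟩
  • {4,6}:  v_{4} + v_{6} = 2·v_{2} + v_{3}  so sig = ⟨2 | 1 2⟩
  • {4,7}:  v_{4} + v_{7} = v_{3} + 3·v_{8}  so sig = ⟨2 | 1 3⟩
  • {2,7}:  v_{2} + v_{7} = 2·v_{8}  so sig = ⟨2 | 2⟩
  • {7,9}:  v_{7} + v_{9} = 2·v_{5}  so sig = ⟨2 | 2⟩
  • {2,3,8}:  v_{2} + v_{3} + v_{8} = v_{4}  so sig = ⟨3 | 1⟩

Signatures (|P|; sorted positive RHS coefficients), sorted:
[⟨2 | 0⟩, ⟨2 | 0⟩, ⟨2 | 0⟩, ⟨2 | 1⟩, ⟨2 | 1⟩, ⟨2 | 1⟩, ⟨2 | 1⟩, ⟨2 | 1⟩, ⟨2 | 1 1⟩, ⟨2 | 1 1⟩, ⟨2 | 1 2⟩, ⟨2 | 1 2⟩, ⟨2 | 1 3⟩, ⟨2 | 2⟩, ⟨2 | 2⟩, ⟨3 | 1⟩]


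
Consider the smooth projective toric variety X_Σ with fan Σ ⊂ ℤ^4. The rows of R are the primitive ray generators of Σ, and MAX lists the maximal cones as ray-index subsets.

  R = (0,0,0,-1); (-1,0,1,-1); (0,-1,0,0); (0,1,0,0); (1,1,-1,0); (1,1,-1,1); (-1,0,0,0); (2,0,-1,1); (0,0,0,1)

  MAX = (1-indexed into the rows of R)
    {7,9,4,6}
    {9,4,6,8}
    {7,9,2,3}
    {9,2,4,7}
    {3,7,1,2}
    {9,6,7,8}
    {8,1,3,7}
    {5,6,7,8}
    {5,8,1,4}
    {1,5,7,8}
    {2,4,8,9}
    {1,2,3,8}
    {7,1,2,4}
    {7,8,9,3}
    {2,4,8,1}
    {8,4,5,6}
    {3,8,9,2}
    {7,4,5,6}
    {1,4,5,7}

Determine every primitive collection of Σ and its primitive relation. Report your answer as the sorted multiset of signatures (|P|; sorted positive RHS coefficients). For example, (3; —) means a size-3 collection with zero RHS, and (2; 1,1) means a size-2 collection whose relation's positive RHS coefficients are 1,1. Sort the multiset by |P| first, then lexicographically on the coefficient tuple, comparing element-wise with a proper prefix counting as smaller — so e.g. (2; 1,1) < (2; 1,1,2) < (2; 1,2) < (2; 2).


Σ has 10 primitive collections:

  P = {1,9}:  v_{1} + v_{9} = 0 — sig = (2; —)
  P = {3,4}:  v_{3} + v_{4} = 0 — sig = (2; —)
  P = {1,6}:  v_{1} + v_{6} = v_{5} — sig = (2; 1)
  P = {2,6}:  v_{2} + v_{6} = v_{4} — sig = (2; 1)
  P = {5,9}:  v_{5} + v_{9} = v_{6} — sig = (2; 1)
  P = {2,5}:  v_{2} + v_{5} = v_{1} + v_{4} — sig = (2; 1,1)
  P = {3,6}:  v_{3} + v_{6} = v_{7} + v_{8} — sig = (2; 1,1)
  P = {3,5}:  v_{3} + v_{5} = v_{1} + v_{7} + v_{8} — sig = (2; 1,1,1)
  P = {2,7,8}:  v_{2} + v_{7} + v_{8} = 0 — sig = (3; —)
  P = {4,7,8}:  v_{4} + v_{7} + v_{8} = v_{6} — sig = (3; 1)

Sorted signature multiset PRS(X):
{ (2; —) ×2,  (2; 1) ×3,  (2; 1,1) ×2,  (2; 1,1,1),  (3; —),  (3; 1) }


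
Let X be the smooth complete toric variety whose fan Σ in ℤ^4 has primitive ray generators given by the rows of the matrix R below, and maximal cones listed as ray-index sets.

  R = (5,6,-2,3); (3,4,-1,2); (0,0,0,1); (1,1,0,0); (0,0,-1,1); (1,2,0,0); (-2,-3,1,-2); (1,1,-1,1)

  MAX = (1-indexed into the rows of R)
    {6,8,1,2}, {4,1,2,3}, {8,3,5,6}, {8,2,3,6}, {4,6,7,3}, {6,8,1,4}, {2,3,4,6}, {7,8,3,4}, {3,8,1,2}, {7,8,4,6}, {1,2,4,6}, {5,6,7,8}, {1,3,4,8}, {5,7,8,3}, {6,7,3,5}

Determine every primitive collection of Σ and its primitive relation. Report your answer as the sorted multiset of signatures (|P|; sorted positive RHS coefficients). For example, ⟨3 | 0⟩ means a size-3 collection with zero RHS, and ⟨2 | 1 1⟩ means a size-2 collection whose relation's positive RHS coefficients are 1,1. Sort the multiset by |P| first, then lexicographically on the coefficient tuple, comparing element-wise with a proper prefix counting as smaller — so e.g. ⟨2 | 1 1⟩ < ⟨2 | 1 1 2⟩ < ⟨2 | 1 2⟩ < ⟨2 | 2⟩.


Σ has 9 primitive collections:

  P={2,7}:  v_{2} + v_{7} = v_{4}  →  sig = ⟨2 | 1⟩
  P={4,5}:  v_{4} + v_{5} = v_{8}  →  sig = ⟨2 | 1⟩
  P={2,5}:  v_{2} + v_{5} = v_{3} + v_{6} + 2·v_{8}  →  sig = ⟨2 | 1 1 2⟩
  P={1,5}:  v_{1} + v_{5} = v_{2} + 2·v_{8}  →  sig = ⟨2 | 1 2⟩
  P={1,7}:  v_{1} + v_{7} = 2·v_{4} + v_{8}  →  sig = ⟨2 | 1 2⟩
  P={2,4,8}:  v_{2} + v_{4} + v_{8} = v_{1}  →  sig = ⟨3 | 1⟩
  P={1,3,6}:  v_{1} + v_{3} + v_{6} = 2·v_{2}  →  sig = ⟨3 | 2⟩
  P={3,6,7,8}:  v_{3} + v_{6} + v_{7} + v_{8} = 0  →  sig = ⟨4 | 0⟩
  P={3,4,6,8}:  v_{3} + v_{4} + v_{6} + v_{8} = v_{2}  →  sig = ⟨4 | 1⟩

Sorted signature multiset PRS(X):
{ ⟨2 | 1⟩ ×2,  ⟨2 | 1 1 2⟩,  ⟨2 | 1 2⟩ ×2,  ⟨3 | 1⟩,  ⟨3 | 2⟩,  ⟨4 | 0⟩,  ⟨4 | 1⟩ }
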